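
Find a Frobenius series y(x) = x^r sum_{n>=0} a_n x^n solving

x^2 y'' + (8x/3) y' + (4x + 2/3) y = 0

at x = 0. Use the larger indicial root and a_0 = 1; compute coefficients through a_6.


Write in Frobenius form y'' + (p(x)/x) y' + (q(x)/x^2) y = 0:
  p(x) = 8/3,  q(x) = 4x + 2/3.
Indicial equation: r(r-1) + (8/3) r + (2/3) = 0 -> roots r_1 = -2/3, r_2 = -1.
Take r = r_1 = -2/3. Let y(x) = x^r sum_{n>=0} a_n x^n with a_0 = 1.
Substitute y = x^r sum a_n x^n and match x^{r+n}. The recurrence is
  D(n) a_n + 4 a_{n-1} = 0,  where D(n) = (r+n)(r+n-1) + (8/3)(r+n) + (2/3).
  a_n = -4 / D(n) * a_{n-1}.
Since the indicial polynomial factors as (r - r_1)(r - r_2), D(n) = (r_1 + n - r_1)(r_1 + n - r_2) = n(n + 1/3).
Evaluating step by step (a_0 = 1):
  n = 1: D(1) = 1(1 + 1/3) = 4/3; numerator = -4(1) = -4; a_1 = (-4)/(4/3) = -3
  n = 2: D(2) = 2(2 + 1/3) = 14/3; numerator = -4(-3) = 12; a_2 = (12)/(14/3) = 18/7
  n = 3: D(3) = 3(3 + 1/3) = 10; numerator = -4(18/7) = -72/7; a_3 = (-72/7)/(10) = -36/35
  n = 4: D(4) = 4(4 + 1/3) = 52/3; numerator = -4(-36/35) = 144/35; a_4 = (144/35)/(52/3) = 108/455
  n = 5: D(5) = 5(5 + 1/3) = 80/3; numerator = -4(108/455) = -432/455; a_5 = (-432/455)/(80/3) = -81/2275
  n = 6: D(6) = 6(6 + 1/3) = 38; numerator = -4(-81/2275) = 324/2275; a_6 = (324/2275)/(38) = 162/43225

r = -2/3; a_0 = 1; a_1 = -3; a_2 = 18/7; a_3 = -36/35; a_4 = 108/455; a_5 = -81/2275; a_6 = 162/43225


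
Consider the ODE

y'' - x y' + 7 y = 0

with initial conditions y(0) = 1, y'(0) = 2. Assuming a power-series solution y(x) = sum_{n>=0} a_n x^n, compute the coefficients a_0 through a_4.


Ansatz: y(x) = sum_{n>=0} a_n x^n, so y'(x) = sum_{n>=1} n a_n x^(n-1) and y''(x) = sum_{n>=2} n(n-1) a_n x^(n-2).
Substitute into P(x) y'' + Q(x) y' + R(x) y = 0 with P(x) = 1, Q(x) = -x, R(x) = 7, and match powers of x.
Initial conditions: a_0 = 1, a_1 = 2.
Setting the coefficient of each power of x to zero and solving order by order (substituting the coefficients already found):
  x^0: 2 a_2 + 7 a_0 = 0  ->  2 a_2 = -7 a_0 = -7  ->  a_2 = -7/2
  x^1: 6 a_3 + 6 a_1 = 0  ->  6 a_3 = -6 a_1 = -12  ->  a_3 = -2
  x^2: 12 a_4 + 5 a_2 = 0  ->  12 a_4 = -5 a_2 = 35/2  ->  a_4 = 35/24
Truncated series: y(x) = 1 + 2 x - (7/2) x^2 - 2 x^3 + (35/24) x^4 + O(x^5).

a_0 = 1; a_1 = 2; a_2 = -7/2; a_3 = -2; a_4 = 35/24


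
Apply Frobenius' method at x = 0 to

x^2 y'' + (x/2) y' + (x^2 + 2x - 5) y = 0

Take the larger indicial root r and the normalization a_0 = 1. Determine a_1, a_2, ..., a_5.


Write in Frobenius form y'' + (p(x)/x) y' + (q(x)/x^2) y = 0:
  p(x) = 1/2,  q(x) = x^2 + 2x - 5.
Indicial equation: r(r-1) + (1/2) r + (-5) = 0 -> roots r_1 = 5/2, r_2 = -2.
Take r = r_1 = 5/2. Let y(x) = x^r sum_{n>=0} a_n x^n with a_0 = 1.
Substitute y = x^r sum a_n x^n and match x^{r+n}. The recurrence is
  D(n) a_n + 2 a_{n-1} + 1 a_{n-2} = 0,  where D(n) = (r+n)(r+n-1) + (1/2)(r+n) + (-5).
  a_n = [-2 a_{n-1} - 1 a_{n-2}] / D(n).
Since the indicial polynomial factors as (r - r_1)(r - r_2), D(n) = (r_1 + n - r_1)(r_1 + n - r_2) = n(n + 9/2).
Evaluating step by step (a_0 = 1):
  n = 1: D(1) = 1(1 + 9/2) = 11/2; numerator = -2(1) = -2; a_1 = (-2)/(11/2) = -4/11
  n = 2: D(2) = 2(2 + 9/2) = 13; numerator = -2(-4/11) - 1(1) = -3/11; a_2 = (-3/11)/(13) = -3/143
  n = 3: D(3) = 3(3 + 9/2) = 45/2; numerator = -2(-3/143) - 1(-4/11) = 58/143; a_3 = (58/143)/(45/2) = 116/6435
  n = 4: D(4) = 4(4 + 9/2) = 34; numerator = -2(116/6435) - 1(-3/143) = -97/6435; a_4 = (-97/6435)/(34) = -97/218790
  n = 5: D(5) = 5(5 + 9/2) = 95/2; numerator = -2(-97/218790) - 1(116/6435) = -125/7293; a_5 = (-125/7293)/(95/2) = -50/138567

r = 5/2; a_0 = 1; a_1 = -4/11; a_2 = -3/143; a_3 = 116/6435; a_4 = -97/218790; a_5 = -50/138567


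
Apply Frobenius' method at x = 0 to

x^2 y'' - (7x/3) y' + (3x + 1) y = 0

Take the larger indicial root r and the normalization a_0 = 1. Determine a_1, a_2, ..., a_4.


Write in Frobenius form y'' + (p(x)/x) y' + (q(x)/x^2) y = 0:
  p(x) = -7/3,  q(x) = 3x + 1.
Indicial equation: r(r-1) + (-7/3) r + (1) = 0 -> roots r_1 = 3, r_2 = 1/3.
Take r = r_1 = 3. Let y(x) = x^r sum_{n>=0} a_n x^n with a_0 = 1.
Substitute y = x^r sum a_n x^n and match x^{r+n}. The recurrence is
  D(n) a_n + 3 a_{n-1} = 0,  where D(n) = (r+n)(r+n-1) + (-7/3)(r+n) + (1).
  a_n = -3 / D(n) * a_{n-1}.
Since the indicial polynomial factors as (r - r_1)(r - r_2), D(n) = (r_1 + n - r_1)(r_1 + n - r_2) = n(n + 8/3).
Evaluating step by step (a_0 = 1):
  n = 1: D(1) = 1(1 + 8/3) = 11/3; numerator = -3(1) = -3; a_1 = (-3)/(11/3) = -9/11
  n = 2: D(2) = 2(2 + 8/3) = 28/3; numerator = -3(-9/11) = 27/11; a_2 = (27/11)/(28/3) = 81/308
  n = 3: D(3) = 3(3 + 8/3) = 17; numerator = -3(81/308) = -243/308; a_3 = (-243/308)/(17) = -243/5236
  n = 4: D(4) = 4(4 + 8/3) = 80/3; numerator = -3(-243/5236) = 729/5236; a_4 = (729/5236)/(80/3) = 2187/418880

r = 3; a_0 = 1; a_1 = -9/11; a_2 = 81/308; a_3 = -243/5236; a_4 = 2187/418880


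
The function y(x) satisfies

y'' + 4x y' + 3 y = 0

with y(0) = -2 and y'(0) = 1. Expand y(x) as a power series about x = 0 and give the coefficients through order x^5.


Ansatz: y(x) = sum_{n>=0} a_n x^n, so y'(x) = sum_{n>=1} n a_n x^(n-1) and y''(x) = sum_{n>=2} n(n-1) a_n x^(n-2).
Substitute into P(x) y'' + Q(x) y' + R(x) y = 0 with P(x) = 1, Q(x) = 4x, R(x) = 3, and match powers of x.
Initial conditions: a_0 = -2, a_1 = 1.
Setting the coefficient of each power of x to zero and solving order by order (substituting the coefficients already found):
  x^0: 2 a_2 + 3 a_0 = 0  ->  2 a_2 = -3 a_0 = 6  ->  a_2 = 3
  x^1: 6 a_3 + 7 a_1 = 0  ->  6 a_3 = -7 a_1 = -7  ->  a_3 = -7/6
  x^2: 12 a_4 + 11 a_2 = 0  ->  12 a_4 = -11 a_2 = -33  ->  a_4 = -11/4
  x^3: 20 a_5 + 15 a_3 = 0  ->  20 a_5 = -15 a_3 = 35/2  ->  a_5 = 7/8
Truncated series: y(x) = -2 + x + 3 x^2 - (7/6) x^3 - (11/4) x^4 + (7/8) x^5 + O(x^6).

a_0 = -2; a_1 = 1; a_2 = 3; a_3 = -7/6; a_4 = -11/4; a_5 = 7/8


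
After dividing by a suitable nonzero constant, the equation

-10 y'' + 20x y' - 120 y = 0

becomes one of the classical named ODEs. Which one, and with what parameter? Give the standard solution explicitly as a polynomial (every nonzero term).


All three coefficients share the factor -10; dividing through by -10 gives  y'' - 2x y' + 12 y = 0.
This matches the Hermite equation y'' - 2x y' + 2n y = 0 with 2n = 12, so n = 6; the polynomial solution is H_6(x).
With y = sum_k a_k x^k, matching x^k gives (k+2)(k+1) a_{k+2} = 2(k - n) a_k = 2(k - 6) a_k. The right side vanishes at k = 6, so the series with the parity of 6 terminates at degree 6.
Standard normalization: leading coefficient of H_n is 2^n, so a_6 = 2^6 = 64. Work downward with a_k = (k+1)(k+2) a_{k+2} / (2(k - n)):
  a_4 = (5)(6)(64) / (2(4 - 6)) = 1920/(-4) = -480
  a_2 = (3)(4)(-480) / (2(2 - 6)) = -5760/(-8) = 720
  a_0 = (1)(2)(720) / (2(0 - 6)) = 1440/(-12) = -120
Hence H_6(x) = 64 x^6 - 480 x^4 + 720 x^2 - 120.

H_6(x); series = 64 x^6 - 480 x^4 + 720 x^2 - 120


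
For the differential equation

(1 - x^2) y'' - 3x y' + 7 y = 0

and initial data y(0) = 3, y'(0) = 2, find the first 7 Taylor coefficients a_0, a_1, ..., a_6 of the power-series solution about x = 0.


Ansatz: y(x) = sum_{n>=0} a_n x^n, so y'(x) = sum_{n>=1} n a_n x^(n-1) and y''(x) = sum_{n>=2} n(n-1) a_n x^(n-2).
Substitute into P(x) y'' + Q(x) y' + R(x) y = 0 with P(x) = 1 - x^2, Q(x) = -3x, R(x) = 7, and match powers of x.
Initial conditions: a_0 = 3, a_1 = 2.
Setting the coefficient of each power of x to zero and solving order by order (substituting the coefficients already found):
  x^0: 2 a_2 + 7 a_0 = 0  ->  2 a_2 = -7 a_0 = -21  ->  a_2 = -21/2
  x^1: 6 a_3 + 4 a_1 = 0  ->  6 a_3 = -4 a_1 = -8  ->  a_3 = -4/3
  x^2: 12 a_4 - a_2 = 0  ->  12 a_4 = a_2 = -21/2  ->  a_4 = -7/8
  x^3: 20 a_5 - 8 a_3 = 0  ->  20 a_5 = 8 a_3 = -32/3  ->  a_5 = -8/15
  x^4: 30 a_6 - 17 a_4 = 0  ->  30 a_6 = 17 a_4 = -119/8  ->  a_6 = -119/240
Truncated series: y(x) = 3 + 2 x - (21/2) x^2 - (4/3) x^3 - (7/8) x^4 - (8/15) x^5 - (119/240) x^6 + O(x^7).

a_0 = 3; a_1 = 2; a_2 = -21/2; a_3 = -4/3; a_4 = -7/8; a_5 = -8/15; a_6 = -119/240


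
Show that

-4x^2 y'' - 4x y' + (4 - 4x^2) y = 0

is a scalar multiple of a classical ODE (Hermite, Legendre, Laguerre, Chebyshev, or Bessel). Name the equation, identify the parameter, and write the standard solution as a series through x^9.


All three coefficients share the factor -4; dividing through by -4 gives  x^2 y'' + x y' + (x^2 - 1) y = 0.
This matches the Bessel equation x^2 y'' + x y' + (x^2 - nu^2) y = 0 with nu^2 = 1, so nu = 1; the solution bounded at x = 0 is J_1(x).
Frobenius at x = 0: indicial roots ±nu; for r = nu the recurrence k(k + 2nu) c_k = -c_{k-2} gives the standard series J_nu(x) = sum_{k>=0} (-1)^k / (k! (k+nu)!) (x/2)^(2k+nu). Evaluate the first 5 terms:
  k = 0: (-1)^0 / (0! * 1! * 2^1) x^1 = 1/(1*1*2) x^1 = (1/2) x^1
  k = 1: (-1)^1 / (1! * 2! * 2^3) x^3 = -1/(1*2*8) x^3 = (-1/16) x^3
  k = 2: (-1)^2 / (2! * 3! * 2^5) x^5 = 1/(2*6*32) x^5 = (1/384) x^5
  k = 3: (-1)^3 / (3! * 4! * 2^7) x^7 = -1/(6*24*128) x^7 = (-1/18432) x^7
  k = 4: (-1)^4 / (4! * 5! * 2^9) x^9 = 1/(24*120*512) x^9 = (1/1474560) x^9
Hence J_1(x) = x^9/1474560 - x^7/18432 + x^5/384 - x^3/16 + x/2 + ....

J_1(x); series = x^9/1474560 - x^7/18432 + x^5/384 - x^3/16 + x/2


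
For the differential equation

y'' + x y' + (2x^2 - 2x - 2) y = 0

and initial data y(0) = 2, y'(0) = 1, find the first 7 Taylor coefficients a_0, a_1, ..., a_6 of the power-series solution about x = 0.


Ansatz: y(x) = sum_{n>=0} a_n x^n, so y'(x) = sum_{n>=1} n a_n x^(n-1) and y''(x) = sum_{n>=2} n(n-1) a_n x^(n-2).
Substitute into P(x) y'' + Q(x) y' + R(x) y = 0 with P(x) = 1, Q(x) = x, R(x) = 2x^2 - 2x - 2, and match powers of x.
Initial conditions: a_0 = 2, a_1 = 1.
Setting the coefficient of each power of x to zero and solving order by order (substituting the coefficients already found):
  x^0: 2 a_2 - 2 a_0 = 0  ->  2 a_2 = 2 a_0 = 4  ->  a_2 = 2
  x^1: 6 a_3 - a_1 - 2 a_0 = 0  ->  6 a_3 = a_1 + 2 a_0 = 5  ->  a_3 = 5/6
  x^2: 12 a_4 - 2 a_1 + 2 a_0 = 0  ->  12 a_4 = 2 a_1 - 2 a_0 = -2  ->  a_4 = -1/6
  x^3: 20 a_5 + a_3 - 2 a_2 + 2 a_1 = 0  ->  20 a_5 = -a_3 + 2 a_2 - 2 a_1 = 7/6  ->  a_5 = 7/120
  x^4: 30 a_6 + 2 a_4 - 2 a_3 + 2 a_2 = 0  ->  30 a_6 = -2 a_4 + 2 a_3 - 2 a_2 = -2  ->  a_6 = -1/15
Truncated series: y(x) = 2 + x + 2 x^2 + (5/6) x^3 - (1/6) x^4 + (7/120) x^5 - (1/15) x^6 + O(x^7).

a_0 = 2; a_1 = 1; a_2 = 2; a_3 = 5/6; a_4 = -1/6; a_5 = 7/120; a_6 = -1/15


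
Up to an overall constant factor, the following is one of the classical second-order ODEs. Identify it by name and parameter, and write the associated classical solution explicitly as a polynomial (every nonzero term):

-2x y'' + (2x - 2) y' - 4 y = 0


All three coefficients share the factor -2; dividing through by -2 gives  x y'' + (1 - x) y' + 2 y = 0.
This matches the Laguerre equation x y'' + (1 - x) y' + n y = 0 with n = 2; the polynomial solution is L_2(x).
With y = sum_k a_k x^k, matching x^k gives (k+1)k a_{k+1} + (k+1) a_{k+1} - k a_k + n a_k = 0, i.e. (k+1)^2 a_{k+1} = (k - n) a_k = (k - 2) a_k. The right side vanishes at k = 2, so the series terminates at degree 2.
Standard normalization L_n(0) = 1 gives a_0 = 1. Work upward with a_{k+1} = (k - 2) a_k / (k+1)^2:
  a_1 = (0 - 2)(1) / 1^2 = -2/1 = -2
  a_2 = (1 - 2)(-2) / 2^2 = 2/4 = 1/2
Hence L_2(x) = x^2/2 - 2 x + 1.

L_2(x); series = x^2/2 - 2 x + 1


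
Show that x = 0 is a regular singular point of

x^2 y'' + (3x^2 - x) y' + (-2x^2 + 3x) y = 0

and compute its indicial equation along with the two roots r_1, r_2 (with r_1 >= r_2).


Divide by x^2 to reach normal form y'' + P_1(x) y' + P_2(x) y = 0 with P_1(x) = 3 - 1/x and P_2(x) = -2 + 3/x.
x = 0 is a singular point because the y'-coefficient 3 - 1/x has a pole at x = 0 and the y-coefficient -2 + 3/x has a pole at x = 0.
It is a regular singular point because x P_1(x) = p(x) = 3x - 1 and x^2 P_2(x) = q(x) = -2x^2 + 3x are polynomials, hence analytic at x = 0.
p(0) = -1,  q(0) = 0.
Indicial equation: r(r-1) + p(0) r + q(0) = 0, i.e. r^2 + (p(0) - 1) r + q(0) = 0, i.e. r^2 - 2 r = 0.
Discriminant: (-2)^2 - 4(0) = 4, so r = (2 ± 2)/2.
Solving: r_1 = 2, r_2 = 0.

indicial: r^2 - 2 r = 0; roots r_1 = 2, r_2 = 0


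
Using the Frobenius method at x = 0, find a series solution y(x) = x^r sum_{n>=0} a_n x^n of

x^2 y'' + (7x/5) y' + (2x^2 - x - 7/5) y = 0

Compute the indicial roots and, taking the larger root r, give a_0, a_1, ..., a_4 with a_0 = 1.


Write in Frobenius form y'' + (p(x)/x) y' + (q(x)/x^2) y = 0:
  p(x) = 7/5,  q(x) = 2x^2 - x - 7/5.
Indicial equation: r(r-1) + (7/5) r + (-7/5) = 0 -> roots r_1 = 1, r_2 = -7/5.
Take r = r_1 = 1. Let y(x) = x^r sum_{n>=0} a_n x^n with a_0 = 1.
Substitute y = x^r sum a_n x^n and match x^{r+n}. The recurrence is
  D(n) a_n - 1 a_{n-1} + 2 a_{n-2} = 0,  where D(n) = (r+n)(r+n-1) + (7/5)(r+n) + (-7/5).
  a_n = [1 a_{n-1} - 2 a_{n-2}] / D(n).
Since the indicial polynomial factors as (r - r_1)(r - r_2), D(n) = (r_1 + n - r_1)(r_1 + n - r_2) = n(n + 12/5).
Evaluating step by step (a_0 = 1):
  n = 1: D(1) = 1(1 + 12/5) = 17/5; numerator = 1(1) = 1; a_1 = (1)/(17/5) = 5/17
  n = 2: D(2) = 2(2 + 12/5) = 44/5; numerator = 1(5/17) - 2(1) = -29/17; a_2 = (-29/17)/(44/5) = -145/748
  n = 3: D(3) = 3(3 + 12/5) = 81/5; numerator = 1(-145/748) - 2(5/17) = -585/748; a_3 = (-585/748)/(81/5) = -325/6732
  n = 4: D(4) = 4(4 + 12/5) = 128/5; numerator = 1(-325/6732) - 2(-145/748) = 2285/6732; a_4 = (2285/6732)/(128/5) = 11425/861696

r = 1; a_0 = 1; a_1 = 5/17; a_2 = -145/748; a_3 = -325/6732; a_4 = 11425/861696


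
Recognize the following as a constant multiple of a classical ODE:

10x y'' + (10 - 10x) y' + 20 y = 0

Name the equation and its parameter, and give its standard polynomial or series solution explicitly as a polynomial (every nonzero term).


All three coefficients share the factor 10; dividing through by 10 gives  x y'' + (1 - x) y' + 2 y = 0.
This matches the Laguerre equation x y'' + (1 - x) y' + n y = 0 with n = 2; the polynomial solution is L_2(x).
With y = sum_k a_k x^k, matching x^k gives (k+1)k a_{k+1} + (k+1) a_{k+1} - k a_k + n a_k = 0, i.e. (k+1)^2 a_{k+1} = (k - n) a_k = (k - 2) a_k. The right side vanishes at k = 2, so the series terminates at degree 2.
Standard normalization L_n(0) = 1 gives a_0 = 1. Work upward with a_{k+1} = (k - 2) a_k / (k+1)^2:
  a_1 = (0 - 2)(1) / 1^2 = -2/1 = -2
  a_2 = (1 - 2)(-2) / 2^2 = 2/4 = 1/2
Hence L_2(x) = x^2/2 - 2 x + 1.

L_2(x); series = x^2/2 - 2 x + 1


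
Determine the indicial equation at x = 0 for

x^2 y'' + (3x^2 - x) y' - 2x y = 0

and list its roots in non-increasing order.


Divide by x^2 to reach normal form y'' + P_1(x) y' + P_2(x) y = 0 with P_1(x) = 3 - 1/x and P_2(x) = -2/x.
x = 0 is a singular point because the y'-coefficient 3 - 1/x has a pole at x = 0 and the y-coefficient -2/x has a pole at x = 0.
It is a regular singular point because x P_1(x) = p(x) = 3x - 1 and x^2 P_2(x) = q(x) = -2x are polynomials, hence analytic at x = 0.
p(0) = -1,  q(0) = 0.
Indicial equation: r(r-1) + p(0) r + q(0) = 0, i.e. r^2 + (p(0) - 1) r + q(0) = 0, i.e. r^2 - 2 r = 0.
Discriminant: (-2)^2 - 4(0) = 4, so r = (2 ± 2)/2.
Solving: r_1 = 2, r_2 = 0.

indicial: r^2 - 2 r = 0; roots r_1 = 2, r_2 = 0


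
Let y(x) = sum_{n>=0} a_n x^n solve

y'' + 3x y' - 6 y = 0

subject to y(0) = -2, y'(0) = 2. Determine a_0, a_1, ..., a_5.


Ansatz: y(x) = sum_{n>=0} a_n x^n, so y'(x) = sum_{n>=1} n a_n x^(n-1) and y''(x) = sum_{n>=2} n(n-1) a_n x^(n-2).
Substitute into P(x) y'' + Q(x) y' + R(x) y = 0 with P(x) = 1, Q(x) = 3x, R(x) = -6, and match powers of x.
Initial conditions: a_0 = -2, a_1 = 2.
Setting the coefficient of each power of x to zero and solving order by order (substituting the coefficients already found):
  x^0: 2 a_2 - 6 a_0 = 0  ->  2 a_2 = 6 a_0 = -12  ->  a_2 = -6
  x^1: 6 a_3 - 3 a_1 = 0  ->  6 a_3 = 3 a_1 = 6  ->  a_3 = 1
  x^2: 12 a_4 = 0  ->  a_4 = 0
  x^3: 20 a_5 + 3 a_3 = 0  ->  20 a_5 = -3 a_3 = -3  ->  a_5 = -3/20
Truncated series: y(x) = -2 + 2 x - 6 x^2 + x^3 - (3/20) x^5 + O(x^6).

a_0 = -2; a_1 = 2; a_2 = -6; a_3 = 1; a_4 = 0; a_5 = -3/20


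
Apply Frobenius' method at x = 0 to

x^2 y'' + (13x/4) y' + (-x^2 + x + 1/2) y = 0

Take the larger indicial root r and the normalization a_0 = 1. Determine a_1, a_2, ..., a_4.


Write in Frobenius form y'' + (p(x)/x) y' + (q(x)/x^2) y = 0:
  p(x) = 13/4,  q(x) = -x^2 + x + 1/2.
Indicial equation: r(r-1) + (13/4) r + (1/2) = 0 -> roots r_1 = -1/4, r_2 = -2.
Take r = r_1 = -1/4. Let y(x) = x^r sum_{n>=0} a_n x^n with a_0 = 1.
Substitute y = x^r sum a_n x^n and match x^{r+n}. The recurrence is
  D(n) a_n + 1 a_{n-1} - 1 a_{n-2} = 0,  where D(n) = (r+n)(r+n-1) + (13/4)(r+n) + (1/2).
  a_n = [-1 a_{n-1} + 1 a_{n-2}] / D(n).
Since the indicial polynomial factors as (r - r_1)(r - r_2), D(n) = (r_1 + n - r_1)(r_1 + n - r_2) = n(n + 7/4).
Evaluating step by step (a_0 = 1):
  n = 1: D(1) = 1(1 + 7/4) = 11/4; numerator = -1(1) = -1; a_1 = (-1)/(11/4) = -4/11
  n = 2: D(2) = 2(2 + 7/4) = 15/2; numerator = -1(-4/11) + 1(1) = 15/11; a_2 = (15/11)/(15/2) = 2/11
  n = 3: D(3) = 3(3 + 7/4) = 57/4; numerator = -1(2/11) + 1(-4/11) = -6/11; a_3 = (-6/11)/(57/4) = -8/209
  n = 4: D(4) = 4(4 + 7/4) = 23; numerator = -1(-8/209) + 1(2/11) = 46/209; a_4 = (46/209)/(23) = 2/209

r = -1/4; a_0 = 1; a_1 = -4/11; a_2 = 2/11; a_3 = -8/209; a_4 = 2/209


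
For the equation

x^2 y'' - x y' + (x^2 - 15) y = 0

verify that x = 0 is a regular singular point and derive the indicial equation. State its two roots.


Divide by x^2 to reach normal form y'' + P_1(x) y' + P_2(x) y = 0 with P_1(x) = -1/x and P_2(x) = 1 - 15/x^2.
x = 0 is a singular point because the y'-coefficient -1/x has a pole at x = 0 and the y-coefficient 1 - 15/x^2 has a pole at x = 0.
It is a regular singular point because x P_1(x) = p(x) = -1 and x^2 P_2(x) = q(x) = x^2 - 15 are polynomials, hence analytic at x = 0.
p(0) = -1,  q(0) = -15.
Indicial equation: r(r-1) + p(0) r + q(0) = 0, i.e. r^2 + (p(0) - 1) r + q(0) = 0, i.e. r^2 - 2 r - 15 = 0.
Discriminant: (-2)^2 - 4(-15) = 64, so r = (2 ± 8)/2.
Solving: r_1 = 5, r_2 = -3.

indicial: r^2 - 2 r - 15 = 0; roots r_1 = 5, r_2 = -3


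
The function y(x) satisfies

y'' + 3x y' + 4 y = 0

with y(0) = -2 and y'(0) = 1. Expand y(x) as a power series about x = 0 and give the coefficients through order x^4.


Ansatz: y(x) = sum_{n>=0} a_n x^n, so y'(x) = sum_{n>=1} n a_n x^(n-1) and y''(x) = sum_{n>=2} n(n-1) a_n x^(n-2).
Substitute into P(x) y'' + Q(x) y' + R(x) y = 0 with P(x) = 1, Q(x) = 3x, R(x) = 4, and match powers of x.
Initial conditions: a_0 = -2, a_1 = 1.
Setting the coefficient of each power of x to zero and solving order by order (substituting the coefficients already found):
  x^0: 2 a_2 + 4 a_0 = 0  ->  2 a_2 = -4 a_0 = 8  ->  a_2 = 4
  x^1: 6 a_3 + 7 a_1 = 0  ->  6 a_3 = -7 a_1 = -7  ->  a_3 = -7/6
  x^2: 12 a_4 + 10 a_2 = 0  ->  12 a_4 = -10 a_2 = -40  ->  a_4 = -10/3
Truncated series: y(x) = -2 + x + 4 x^2 - (7/6) x^3 - (10/3) x^4 + O(x^5).

a_0 = -2; a_1 = 1; a_2 = 4; a_3 = -7/6; a_4 = -10/3


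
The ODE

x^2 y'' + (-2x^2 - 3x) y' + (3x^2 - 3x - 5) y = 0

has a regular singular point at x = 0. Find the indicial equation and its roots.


Divide by x^2 to reach normal form y'' + P_1(x) y' + P_2(x) y = 0 with P_1(x) = -2 - 3/x and P_2(x) = 3 - 3/x - 5/x^2.
x = 0 is a singular point because the y'-coefficient -2 - 3/x has a pole at x = 0 and the y-coefficient 3 - 3/x - 5/x^2 has a pole at x = 0.
It is a regular singular point because x P_1(x) = p(x) = -2x - 3 and x^2 P_2(x) = q(x) = 3x^2 - 3x - 5 are polynomials, hence analytic at x = 0.
p(0) = -3,  q(0) = -5.
Indicial equation: r(r-1) + p(0) r + q(0) = 0, i.e. r^2 + (p(0) - 1) r + q(0) = 0, i.e. r^2 - 4 r - 5 = 0.
Discriminant: (-4)^2 - 4(-5) = 36, so r = (4 ± 6)/2.
Solving: r_1 = 5, r_2 = -1.

indicial: r^2 - 4 r - 5 = 0; roots r_1 = 5, r_2 = -1


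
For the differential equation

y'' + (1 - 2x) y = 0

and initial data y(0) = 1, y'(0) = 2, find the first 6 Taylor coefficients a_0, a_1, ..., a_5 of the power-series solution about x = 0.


Ansatz: y(x) = sum_{n>=0} a_n x^n, so y'(x) = sum_{n>=1} n a_n x^(n-1) and y''(x) = sum_{n>=2} n(n-1) a_n x^(n-2).
Substitute into P(x) y'' + Q(x) y' + R(x) y = 0 with P(x) = 1, Q(x) = 0, R(x) = 1 - 2x, and match powers of x.
Initial conditions: a_0 = 1, a_1 = 2.
Setting the coefficient of each power of x to zero and solving order by order (substituting the coefficients already found):
  x^0: 2 a_2 + a_0 = 0  ->  2 a_2 = -a_0 = -1  ->  a_2 = -1/2
  x^1: 6 a_3 + a_1 - 2 a_0 = 0  ->  6 a_3 = -a_1 + 2 a_0 = 0  ->  a_3 = 0
  x^2: 12 a_4 + a_2 - 2 a_1 = 0  ->  12 a_4 = -a_2 + 2 a_1 = 9/2  ->  a_4 = 3/8
  x^3: 20 a_5 + a_3 - 2 a_2 = 0  ->  20 a_5 = -a_3 + 2 a_2 = -1  ->  a_5 = -1/20
Truncated series: y(x) = 1 + 2 x - (1/2) x^2 + (3/8) x^4 - (1/20) x^5 + O(x^6).

a_0 = 1; a_1 = 2; a_2 = -1/2; a_3 = 0; a_4 = 3/8; a_5 = -1/20


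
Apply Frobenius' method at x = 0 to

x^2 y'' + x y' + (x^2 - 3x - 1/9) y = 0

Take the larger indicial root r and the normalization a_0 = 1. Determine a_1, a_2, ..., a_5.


Write in Frobenius form y'' + (p(x)/x) y' + (q(x)/x^2) y = 0:
  p(x) = 1,  q(x) = x^2 - 3x - 1/9.
Indicial equation: r(r-1) + (1) r + (-1/9) = 0 -> roots r_1 = 1/3, r_2 = -1/3.
Take r = r_1 = 1/3. Let y(x) = x^r sum_{n>=0} a_n x^n with a_0 = 1.
Substitute y = x^r sum a_n x^n and match x^{r+n}. The recurrence is
  D(n) a_n - 3 a_{n-1} + 1 a_{n-2} = 0,  where D(n) = (r+n)(r+n-1) + (1)(r+n) + (-1/9).
  a_n = [3 a_{n-1} - 1 a_{n-2}] / D(n).
Since the indicial polynomial factors as (r - r_1)(r - r_2), D(n) = (r_1 + n - r_1)(r_1 + n - r_2) = n(n + 2/3).
Evaluating step by step (a_0 = 1):
  n = 1: D(1) = 1(1 + 2/3) = 5/3; numerator = 3(1) = 3; a_1 = (3)/(5/3) = 9/5
  n = 2: D(2) = 2(2 + 2/3) = 16/3; numerator = 3(9/5) - 1(1) = 22/5; a_2 = (22/5)/(16/3) = 33/40
  n = 3: D(3) = 3(3 + 2/3) = 11; numerator = 3(33/40) - 1(9/5) = 27/40; a_3 = (27/40)/(11) = 27/440
  n = 4: D(4) = 4(4 + 2/3) = 56/3; numerator = 3(27/440) - 1(33/40) = -141/220; a_4 = (-141/220)/(56/3) = -423/12320
  n = 5: D(5) = 5(5 + 2/3) = 85/3; numerator = 3(-423/12320) - 1(27/440) = -405/2464; a_5 = (-405/2464)/(85/3) = -243/41888

r = 1/3; a_0 = 1; a_1 = 9/5; a_2 = 33/40; a_3 = 27/440; a_4 = -423/12320; a_5 = -243/41888


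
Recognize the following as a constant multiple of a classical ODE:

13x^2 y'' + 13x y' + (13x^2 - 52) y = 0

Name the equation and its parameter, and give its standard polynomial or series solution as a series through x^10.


All three coefficients share the factor 13; dividing through by 13 gives  x^2 y'' + x y' + (x^2 - 4) y = 0.
This matches the Bessel equation x^2 y'' + x y' + (x^2 - nu^2) y = 0 with nu^2 = 4, so nu = 2; the solution bounded at x = 0 is J_2(x).
Frobenius at x = 0: indicial roots ±nu; for r = nu the recurrence k(k + 2nu) c_k = -c_{k-2} gives the standard series J_nu(x) = sum_{k>=0} (-1)^k / (k! (k+nu)!) (x/2)^(2k+nu). Evaluate the first 5 terms:
  k = 0: (-1)^0 / (0! * 2! * 2^2) x^2 = 1/(1*2*4) x^2 = (1/8) x^2
  k = 1: (-1)^1 / (1! * 3! * 2^4) x^4 = -1/(1*6*16) x^4 = (-1/96) x^4
  k = 2: (-1)^2 / (2! * 4! * 2^6) x^6 = 1/(2*24*64) x^6 = (1/3072) x^6
  k = 3: (-1)^3 / (3! * 5! * 2^8) x^8 = -1/(6*120*256) x^8 = (-1/184320) x^8
  k = 4: (-1)^4 / (4! * 6! * 2^10) x^10 = 1/(24*720*1024) x^10 = (1/17694720) x^10
Hence J_2(x) = x^10/17694720 - x^8/184320 + x^6/3072 - x^4/96 + x^2/8 + ....

J_2(x); series = x^10/17694720 - x^8/184320 + x^6/3072 - x^4/96 + x^2/8


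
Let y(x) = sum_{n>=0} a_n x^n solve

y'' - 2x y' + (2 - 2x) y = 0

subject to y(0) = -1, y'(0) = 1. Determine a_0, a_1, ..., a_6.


Ansatz: y(x) = sum_{n>=0} a_n x^n, so y'(x) = sum_{n>=1} n a_n x^(n-1) and y''(x) = sum_{n>=2} n(n-1) a_n x^(n-2).
Substitute into P(x) y'' + Q(x) y' + R(x) y = 0 with P(x) = 1, Q(x) = -2x, R(x) = 2 - 2x, and match powers of x.
Initial conditions: a_0 = -1, a_1 = 1.
Setting the coefficient of each power of x to zero and solving order by order (substituting the coefficients already found):
  x^0: 2 a_2 + 2 a_0 = 0  ->  2 a_2 = -2 a_0 = 2  ->  a_2 = 1
  x^1: 6 a_3 - 2 a_0 = 0  ->  6 a_3 = 2 a_0 = -2  ->  a_3 = -1/3
  x^2: 12 a_4 - 2 a_2 - 2 a_1 = 0  ->  12 a_4 = 2 a_2 + 2 a_1 = 4  ->  a_4 = 1/3
  x^3: 20 a_5 - 4 a_3 - 2 a_2 = 0  ->  20 a_5 = 4 a_3 + 2 a_2 = 2/3  ->  a_5 = 1/30
  x^4: 30 a_6 - 6 a_4 - 2 a_3 = 0  ->  30 a_6 = 6 a_4 + 2 a_3 = 4/3  ->  a_6 = 2/45
Truncated series: y(x) = -1 + x + x^2 - (1/3) x^3 + (1/3) x^4 + (1/30) x^5 + (2/45) x^6 + O(x^7).

a_0 = -1; a_1 = 1; a_2 = 1; a_3 = -1/3; a_4 = 1/3; a_5 = 1/30; a_6 = 2/45


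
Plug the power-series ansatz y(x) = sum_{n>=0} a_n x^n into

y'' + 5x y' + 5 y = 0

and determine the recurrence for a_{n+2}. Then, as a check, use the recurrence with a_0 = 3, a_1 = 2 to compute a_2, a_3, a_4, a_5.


Substitute y = sum_n a_n x^n.
y''(x) has coefficient (n+2)(n+1) a_{n+2} at x^n;
5 x y'(x) has coefficient 5 n a_n at x^n (shift);
5 y(x) has coefficient 5 a_n at x^n.
Matching x^n: (n+2)(n+1) a_{n+2} + (5n + 5) a_n = 0.
Thus a_{n+2} = (-5n - 5) / ((n+1)(n+2)) * a_n.

Check with a_0 = 3, a_1 = 2 (apply the recurrence for n = 0, 1, 2, 3): a_0 = 3, a_1 = 2, a_2 = -15/2, a_3 = -10/3, a_4 = 75/8, a_5 = 10/3.

a_(n+2) = (-5n - 5) / ((n+1)(n+2)) * a_n; check: a_0 = 3, a_1 = 2, a_2 = -15/2, a_3 = -10/3, a_4 = 75/8, a_5 = 10/3


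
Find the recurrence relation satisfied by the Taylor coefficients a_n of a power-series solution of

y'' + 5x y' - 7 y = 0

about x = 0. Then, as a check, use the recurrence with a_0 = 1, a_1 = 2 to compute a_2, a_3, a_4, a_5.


Substitute y = sum_n a_n x^n.
y''(x) has coefficient (n+2)(n+1) a_{n+2} at x^n;
5 x y'(x) has coefficient 5 n a_n at x^n (shift);
-7 y(x) has coefficient -7 a_n at x^n.
Matching x^n: (n+2)(n+1) a_{n+2} + (5n - 7) a_n = 0.
Thus a_{n+2} = (-5n + 7) / ((n+1)(n+2)) * a_n.

Check with a_0 = 1, a_1 = 2 (apply the recurrence for n = 0, 1, 2, 3): a_0 = 1, a_1 = 2, a_2 = 7/2, a_3 = 2/3, a_4 = -7/8, a_5 = -4/15.

a_(n+2) = (-5n + 7) / ((n+1)(n+2)) * a_n; check: a_0 = 1, a_1 = 2, a_2 = 7/2, a_3 = 2/3, a_4 = -7/8, a_5 = -4/15


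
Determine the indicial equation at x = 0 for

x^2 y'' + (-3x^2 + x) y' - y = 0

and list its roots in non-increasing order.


Divide by x^2 to reach normal form y'' + P_1(x) y' + P_2(x) y = 0 with P_1(x) = -3 + 1/x and P_2(x) = -1/x^2.
x = 0 is a singular point because the y'-coefficient -3 + 1/x has a pole at x = 0 and the y-coefficient -1/x^2 has a pole at x = 0.
It is a regular singular point because x P_1(x) = p(x) = 1 - 3x and x^2 P_2(x) = q(x) = -1 are polynomials, hence analytic at x = 0.
p(0) = 1,  q(0) = -1.
Indicial equation: r(r-1) + p(0) r + q(0) = 0, i.e. r^2 + (p(0) - 1) r + q(0) = 0, i.e. r^2 - 1 = 0.
Discriminant: (0)^2 - 4(-1) = 4, so r = (0 ± 2)/2.
Solving: r_1 = 1, r_2 = -1.

indicial: r^2 - 1 = 0; roots r_1 = 1, r_2 = -1


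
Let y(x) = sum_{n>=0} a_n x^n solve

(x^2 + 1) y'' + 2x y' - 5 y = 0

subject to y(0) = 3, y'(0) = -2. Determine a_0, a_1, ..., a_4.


Ansatz: y(x) = sum_{n>=0} a_n x^n, so y'(x) = sum_{n>=1} n a_n x^(n-1) and y''(x) = sum_{n>=2} n(n-1) a_n x^(n-2).
Substitute into P(x) y'' + Q(x) y' + R(x) y = 0 with P(x) = x^2 + 1, Q(x) = 2x, R(x) = -5, and match powers of x.
Initial conditions: a_0 = 3, a_1 = -2.
Setting the coefficient of each power of x to zero and solving order by order (substituting the coefficients already found):
  x^0: 2 a_2 - 5 a_0 = 0  ->  2 a_2 = 5 a_0 = 15  ->  a_2 = 15/2
  x^1: 6 a_3 - 3 a_1 = 0  ->  6 a_3 = 3 a_1 = -6  ->  a_3 = -1
  x^2: 12 a_4 + a_2 = 0  ->  12 a_4 = -a_2 = -15/2  ->  a_4 = -5/8
Truncated series: y(x) = 3 - 2 x + (15/2) x^2 - x^3 - (5/8) x^4 + O(x^5).

a_0 = 3; a_1 = -2; a_2 = 15/2; a_3 = -1; a_4 = -5/8


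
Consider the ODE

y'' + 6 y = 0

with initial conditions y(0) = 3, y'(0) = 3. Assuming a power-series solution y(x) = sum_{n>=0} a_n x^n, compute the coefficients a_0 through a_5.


Ansatz: y(x) = sum_{n>=0} a_n x^n, so y'(x) = sum_{n>=1} n a_n x^(n-1) and y''(x) = sum_{n>=2} n(n-1) a_n x^(n-2).
Substitute into P(x) y'' + Q(x) y' + R(x) y = 0 with P(x) = 1, Q(x) = 0, R(x) = 6, and match powers of x.
Initial conditions: a_0 = 3, a_1 = 3.
Setting the coefficient of each power of x to zero and solving order by order (substituting the coefficients already found):
  x^0: 2 a_2 + 6 a_0 = 0  ->  2 a_2 = -6 a_0 = -18  ->  a_2 = -9
  x^1: 6 a_3 + 6 a_1 = 0  ->  6 a_3 = -6 a_1 = -18  ->  a_3 = -3
  x^2: 12 a_4 + 6 a_2 = 0  ->  12 a_4 = -6 a_2 = 54  ->  a_4 = 9/2
  x^3: 20 a_5 + 6 a_3 = 0  ->  20 a_5 = -6 a_3 = 18  ->  a_5 = 9/10
Truncated series: y(x) = 3 + 3 x - 9 x^2 - 3 x^3 + (9/2) x^4 + (9/10) x^5 + O(x^6).

a_0 = 3; a_1 = 3; a_2 = -9; a_3 = -3; a_4 = 9/2; a_5 = 9/10


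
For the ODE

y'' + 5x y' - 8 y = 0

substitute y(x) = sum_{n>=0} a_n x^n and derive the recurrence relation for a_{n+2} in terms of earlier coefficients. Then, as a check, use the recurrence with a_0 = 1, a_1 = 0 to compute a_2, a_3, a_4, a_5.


Substitute y = sum_n a_n x^n.
y''(x) has coefficient (n+2)(n+1) a_{n+2} at x^n;
5 x y'(x) has coefficient 5 n a_n at x^n (shift);
-8 y(x) has coefficient -8 a_n at x^n.
Matching x^n: (n+2)(n+1) a_{n+2} + (5n - 8) a_n = 0.
Thus a_{n+2} = (-5n + 8) / ((n+1)(n+2)) * a_n.

Check with a_0 = 1, a_1 = 0 (apply the recurrence for n = 0, 1, 2, 3): a_0 = 1, a_1 = 0, a_2 = 4, a_3 = 0, a_4 = -2/3, a_5 = 0.

a_(n+2) = (-5n + 8) / ((n+1)(n+2)) * a_n; check: a_0 = 1, a_1 = 0, a_2 = 4, a_3 = 0, a_4 = -2/3, a_5 = 0


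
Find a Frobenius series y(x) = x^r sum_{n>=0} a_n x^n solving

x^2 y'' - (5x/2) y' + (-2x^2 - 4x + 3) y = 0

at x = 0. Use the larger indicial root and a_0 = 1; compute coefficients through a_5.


Write in Frobenius form y'' + (p(x)/x) y' + (q(x)/x^2) y = 0:
  p(x) = -5/2,  q(x) = -2x^2 - 4x + 3.
Indicial equation: r(r-1) + (-5/2) r + (3) = 0 -> roots r_1 = 2, r_2 = 3/2.
Take r = r_1 = 2. Let y(x) = x^r sum_{n>=0} a_n x^n with a_0 = 1.
Substitute y = x^r sum a_n x^n and match x^{r+n}. The recurrence is
  D(n) a_n - 4 a_{n-1} - 2 a_{n-2} = 0,  where D(n) = (r+n)(r+n-1) + (-5/2)(r+n) + (3).
  a_n = [4 a_{n-1} + 2 a_{n-2}] / D(n).
Since the indicial polynomial factors as (r - r_1)(r - r_2), D(n) = (r_1 + n - r_1)(r_1 + n - r_2) = n(n + 1/2).
Evaluating step by step (a_0 = 1):
  n = 1: D(1) = 1(1 + 1/2) = 3/2; numerator = 4(1) = 4; a_1 = (4)/(3/2) = 8/3
  n = 2: D(2) = 2(2 + 1/2) = 5; numerator = 4(8/3) + 2(1) = 38/3; a_2 = (38/3)/(5) = 38/15
  n = 3: D(3) = 3(3 + 1/2) = 21/2; numerator = 4(38/15) + 2(8/3) = 232/15; a_3 = (232/15)/(21/2) = 464/315
  n = 4: D(4) = 4(4 + 1/2) = 18; numerator = 4(464/315) + 2(38/15) = 3452/315; a_4 = (3452/315)/(18) = 1726/2835
  n = 5: D(5) = 5(5 + 1/2) = 55/2; numerator = 4(1726/2835) + 2(464/315) = 15256/2835; a_5 = (15256/2835)/(55/2) = 30512/155925

r = 2; a_0 = 1; a_1 = 8/3; a_2 = 38/15; a_3 = 464/315; a_4 = 1726/2835; a_5 = 30512/155925


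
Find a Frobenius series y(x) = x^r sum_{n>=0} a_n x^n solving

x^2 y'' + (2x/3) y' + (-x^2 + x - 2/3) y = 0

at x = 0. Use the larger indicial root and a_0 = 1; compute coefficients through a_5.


Write in Frobenius form y'' + (p(x)/x) y' + (q(x)/x^2) y = 0:
  p(x) = 2/3,  q(x) = -x^2 + x - 2/3.
Indicial equation: r(r-1) + (2/3) r + (-2/3) = 0 -> roots r_1 = 1, r_2 = -2/3.
Take r = r_1 = 1. Let y(x) = x^r sum_{n>=0} a_n x^n with a_0 = 1.
Substitute y = x^r sum a_n x^n and match x^{r+n}. The recurrence is
  D(n) a_n + 1 a_{n-1} - 1 a_{n-2} = 0,  where D(n) = (r+n)(r+n-1) + (2/3)(r+n) + (-2/3).
  a_n = [-1 a_{n-1} + 1 a_{n-2}] / D(n).
Since the indicial polynomial factors as (r - r_1)(r - r_2), D(n) = (r_1 + n - r_1)(r_1 + n - r_2) = n(n + 5/3).
Evaluating step by step (a_0 = 1):
  n = 1: D(1) = 1(1 + 5/3) = 8/3; numerator = -1(1) = -1; a_1 = (-1)/(8/3) = -3/8
  n = 2: D(2) = 2(2 + 5/3) = 22/3; numerator = -1(-3/8) + 1(1) = 11/8; a_2 = (11/8)/(22/3) = 3/16
  n = 3: D(3) = 3(3 + 5/3) = 14; numerator = -1(3/16) + 1(-3/8) = -9/16; a_3 = (-9/16)/(14) = -9/224
  n = 4: D(4) = 4(4 + 5/3) = 68/3; numerator = -1(-9/224) + 1(3/16) = 51/224; a_4 = (51/224)/(68/3) = 9/896
  n = 5: D(5) = 5(5 + 5/3) = 100/3; numerator = -1(9/896) + 1(-9/224) = -45/896; a_5 = (-45/896)/(100/3) = -27/17920

r = 1; a_0 = 1; a_1 = -3/8; a_2 = 3/16; a_3 = -9/224; a_4 = 9/896; a_5 = -27/17920


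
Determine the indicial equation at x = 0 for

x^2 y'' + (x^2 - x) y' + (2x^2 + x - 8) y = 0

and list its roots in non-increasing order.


Divide by x^2 to reach normal form y'' + P_1(x) y' + P_2(x) y = 0 with P_1(x) = 1 - 1/x and P_2(x) = 2 + 1/x - 8/x^2.
x = 0 is a singular point because the y'-coefficient 1 - 1/x has a pole at x = 0 and the y-coefficient 2 + 1/x - 8/x^2 has a pole at x = 0.
It is a regular singular point because x P_1(x) = p(x) = x - 1 and x^2 P_2(x) = q(x) = 2x^2 + x - 8 are polynomials, hence analytic at x = 0.
p(0) = -1,  q(0) = -8.
Indicial equation: r(r-1) + p(0) r + q(0) = 0, i.e. r^2 + (p(0) - 1) r + q(0) = 0, i.e. r^2 - 2 r - 8 = 0.
Discriminant: (-2)^2 - 4(-8) = 36, so r = (2 ± 6)/2.
Solving: r_1 = 4, r_2 = -2.

indicial: r^2 - 2 r - 8 = 0; roots r_1 = 4, r_2 = -2


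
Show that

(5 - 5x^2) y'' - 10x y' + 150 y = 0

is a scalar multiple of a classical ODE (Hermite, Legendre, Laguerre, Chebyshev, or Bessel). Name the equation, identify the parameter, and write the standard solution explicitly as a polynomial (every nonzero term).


All three coefficients share the factor 5; dividing through by 5 gives  (1 - x^2) y'' - 2x y' + 30 y = 0.
This matches the Legendre equation (1 - x^2) y'' - 2x y' + n(n+1) y = 0 (note the -2x y' term) with n(n+1) = 30, so n = 5; the polynomial solution is P_5(x).
With y = sum_k a_k x^k, matching x^k gives (k+2)(k+1) a_{k+2} = [k(k+1) - n(n+1)] a_k = (k - 5)(k + 6) a_k. The right side vanishes at k = 5, so the series with the parity of 5 terminates at degree 5.
Standard normalization (P_n(1) = 1): leading coefficient (2n)!/(2^n (n!)^2) = 3628800/(32*14400) = 63/8, so a_5 = 63/8. Work downward with a_k = (k+1)(k+2) a_{k+2} / ((k - 5)(k + 6)):
  a_3 = (4)(5)(63/8) / ((3 - 5)(3 + 6)) = (315/2)/(-18) = -35/4
  a_1 = (2)(3)(-35/4) / ((1 - 5)(1 + 6)) = (-105/2)/(-28) = 15/8
Hence P_5(x) = 63 x^5/8 - 35 x^3/4 + 15 x/8.

P_5(x); series = 63 x^5/8 - 35 x^3/4 + 15 x/8


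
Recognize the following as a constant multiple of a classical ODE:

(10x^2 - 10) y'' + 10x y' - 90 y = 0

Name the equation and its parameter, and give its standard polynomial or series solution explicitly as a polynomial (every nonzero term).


All three coefficients share the factor -10; dividing through by -10 gives  (1 - x^2) y'' - x y' + 9 y = 0.
This matches the Chebyshev equation (1 - x^2) y'' - x y' + n^2 y = 0 (note the -x y' term, not -2x y') with n^2 = 9, so n = 3; the polynomial solution is T_3(x).
With y = sum_k a_k x^k, matching x^k gives (k+2)(k+1) a_{k+2} = (k^2 - n^2) a_k = (k - 3)(k + 3) a_k. The right side vanishes at k = 3, so the series with the parity of 3 terminates at degree 3.
Standard normalization: leading coefficient of T_n is 2^(n-1), so a_3 = 2^2 = 4. Work downward with a_k = (k+1)(k+2) a_{k+2} / ((k - 3)(k + 3)):
  a_1 = (2)(3)(4) / ((1 - 3)(1 + 3)) = 24/(-8) = -3
Hence T_3(x) = 4 x^3 - 3 x.

T_3(x); series = 4 x^3 - 3 x


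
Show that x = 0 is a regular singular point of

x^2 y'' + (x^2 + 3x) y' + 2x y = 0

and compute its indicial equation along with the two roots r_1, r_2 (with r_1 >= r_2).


Divide by x^2 to reach normal form y'' + P_1(x) y' + P_2(x) y = 0 with P_1(x) = 1 + 3/x and P_2(x) = 2/x.
x = 0 is a singular point because the y'-coefficient 1 + 3/x has a pole at x = 0 and the y-coefficient 2/x has a pole at x = 0.
It is a regular singular point because x P_1(x) = p(x) = x + 3 and x^2 P_2(x) = q(x) = 2x are polynomials, hence analytic at x = 0.
p(0) = 3,  q(0) = 0.
Indicial equation: r(r-1) + p(0) r + q(0) = 0, i.e. r^2 + (p(0) - 1) r + q(0) = 0, i.e. r^2 + 2 r = 0.
Discriminant: (2)^2 - 4(0) = 4, so r = (-2 ± 2)/2.
Solving: r_1 = 0, r_2 = -2.

indicial: r^2 + 2 r = 0; roots r_1 = 0, r_2 = -2


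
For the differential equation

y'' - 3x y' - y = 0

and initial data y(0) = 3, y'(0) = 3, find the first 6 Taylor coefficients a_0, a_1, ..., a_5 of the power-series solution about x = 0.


Ansatz: y(x) = sum_{n>=0} a_n x^n, so y'(x) = sum_{n>=1} n a_n x^(n-1) and y''(x) = sum_{n>=2} n(n-1) a_n x^(n-2).
Substitute into P(x) y'' + Q(x) y' + R(x) y = 0 with P(x) = 1, Q(x) = -3x, R(x) = -1, and match powers of x.
Initial conditions: a_0 = 3, a_1 = 3.
Setting the coefficient of each power of x to zero and solving order by order (substituting the coefficients already found):
  x^0: 2 a_2 - a_0 = 0  ->  2 a_2 = a_0 = 3  ->  a_2 = 3/2
  x^1: 6 a_3 - 4 a_1 = 0  ->  6 a_3 = 4 a_1 = 12  ->  a_3 = 2
  x^2: 12 a_4 - 7 a_2 = 0  ->  12 a_4 = 7 a_2 = 21/2  ->  a_4 = 7/8
  x^3: 20 a_5 - 10 a_3 = 0  ->  20 a_5 = 10 a_3 = 20  ->  a_5 = 1
Truncated series: y(x) = 3 + 3 x + (3/2) x^2 + 2 x^3 + (7/8) x^4 + x^5 + O(x^6).

a_0 = 3; a_1 = 3; a_2 = 3/2; a_3 = 2; a_4 = 7/8; a_5 = 1


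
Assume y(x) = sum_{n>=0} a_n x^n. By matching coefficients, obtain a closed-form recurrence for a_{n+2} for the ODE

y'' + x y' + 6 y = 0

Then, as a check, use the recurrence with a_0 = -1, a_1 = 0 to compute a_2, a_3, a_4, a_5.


Substitute y = sum_n a_n x^n.
y''(x) has coefficient (n+2)(n+1) a_{n+2} at x^n;
x y'(x) has coefficient n a_n at x^n (shift);
6 y(x) has coefficient 6 a_n at x^n.
Matching x^n: (n+2)(n+1) a_{n+2} + (n + 6) a_n = 0.
Thus a_{n+2} = (-n - 6) / ((n+1)(n+2)) * a_n.

Check with a_0 = -1, a_1 = 0 (apply the recurrence for n = 0, 1, 2, 3): a_0 = -1, a_1 = 0, a_2 = 3, a_3 = 0, a_4 = -2, a_5 = 0.

a_(n+2) = (-n - 6) / ((n+1)(n+2)) * a_n; check: a_0 = -1, a_1 = 0, a_2 = 3, a_3 = 0, a_4 = -2, a_5 = 0


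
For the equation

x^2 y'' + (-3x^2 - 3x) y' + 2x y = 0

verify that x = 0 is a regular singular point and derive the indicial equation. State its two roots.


Divide by x^2 to reach normal form y'' + P_1(x) y' + P_2(x) y = 0 with P_1(x) = -3 - 3/x and P_2(x) = 2/x.
x = 0 is a singular point because the y'-coefficient -3 - 3/x has a pole at x = 0 and the y-coefficient 2/x has a pole at x = 0.
It is a regular singular point because x P_1(x) = p(x) = -3x - 3 and x^2 P_2(x) = q(x) = 2x are polynomials, hence analytic at x = 0.
p(0) = -3,  q(0) = 0.
Indicial equation: r(r-1) + p(0) r + q(0) = 0, i.e. r^2 + (p(0) - 1) r + q(0) = 0, i.e. r^2 - 4 r = 0.
Discriminant: (-4)^2 - 4(0) = 16, so r = (4 ± 4)/2.
Solving: r_1 = 4, r_2 = 0.

indicial: r^2 - 4 r = 0; roots r_1 = 4, r_2 = 0


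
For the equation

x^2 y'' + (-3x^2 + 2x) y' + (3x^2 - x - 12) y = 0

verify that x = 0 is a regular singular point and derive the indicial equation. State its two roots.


Divide by x^2 to reach normal form y'' + P_1(x) y' + P_2(x) y = 0 with P_1(x) = -3 + 2/x and P_2(x) = 3 - 1/x - 12/x^2.
x = 0 is a singular point because the y'-coefficient -3 + 2/x has a pole at x = 0 and the y-coefficient 3 - 1/x - 12/x^2 has a pole at x = 0.
It is a regular singular point because x P_1(x) = p(x) = 2 - 3x and x^2 P_2(x) = q(x) = 3x^2 - x - 12 are polynomials, hence analytic at x = 0.
p(0) = 2,  q(0) = -12.
Indicial equation: r(r-1) + p(0) r + q(0) = 0, i.e. r^2 + (p(0) - 1) r + q(0) = 0, i.e. r^2 + 1 r - 12 = 0.
Discriminant: (1)^2 - 4(-12) = 49, so r = (-1 ± 7)/2.
Solving: r_1 = 3, r_2 = -4.

indicial: r^2 + 1 r - 12 = 0; roots r_1 = 3, r_2 = -4


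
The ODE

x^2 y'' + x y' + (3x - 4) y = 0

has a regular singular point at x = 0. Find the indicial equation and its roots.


Divide by x^2 to reach normal form y'' + P_1(x) y' + P_2(x) y = 0 with P_1(x) = 1/x and P_2(x) = 3/x - 4/x^2.
x = 0 is a singular point because the y'-coefficient 1/x has a pole at x = 0 and the y-coefficient 3/x - 4/x^2 has a pole at x = 0.
It is a regular singular point because x P_1(x) = p(x) = 1 and x^2 P_2(x) = q(x) = 3x - 4 are polynomials, hence analytic at x = 0.
p(0) = 1,  q(0) = -4.
Indicial equation: r(r-1) + p(0) r + q(0) = 0, i.e. r^2 + (p(0) - 1) r + q(0) = 0, i.e. r^2 - 4 = 0.
Discriminant: (0)^2 - 4(-4) = 16, so r = (0 ± 4)/2.
Solving: r_1 = 2, r_2 = -2.

indicial: r^2 - 4 = 0; roots r_1 = 2, r_2 = -2


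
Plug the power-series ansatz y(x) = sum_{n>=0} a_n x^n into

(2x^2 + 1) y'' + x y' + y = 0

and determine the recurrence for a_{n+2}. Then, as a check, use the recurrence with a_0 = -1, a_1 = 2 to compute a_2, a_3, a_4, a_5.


Substitute y = sum_n a_n x^n.
(1 + 2 x^2) y'' contributes (n+2)(n+1) a_{n+2} + 2 n(n-1) a_n at x^n.
x y'(x) contributes n a_n at x^n.
y(x) contributes 1 a_n at x^n.
Matching x^n: (n+2)(n+1) a_{n+2} + (2 n(n-1) + n + 1) a_n = 0.
Thus a_{n+2} = (-2 n(n-1) - n - 1) / ((n+1)(n+2)) * a_n.

Check with a_0 = -1, a_1 = 2 (apply the recurrence for n = 0, 1, 2, 3): a_0 = -1, a_1 = 2, a_2 = 1/2, a_3 = -2/3, a_4 = -7/24, a_5 = 8/15.

a_(n+2) = (-2 n(n-1) - n - 1) / ((n+1)(n+2)) * a_n; check: a_0 = -1, a_1 = 2, a_2 = 1/2, a_3 = -2/3, a_4 = -7/24, a_5 = 8/15
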